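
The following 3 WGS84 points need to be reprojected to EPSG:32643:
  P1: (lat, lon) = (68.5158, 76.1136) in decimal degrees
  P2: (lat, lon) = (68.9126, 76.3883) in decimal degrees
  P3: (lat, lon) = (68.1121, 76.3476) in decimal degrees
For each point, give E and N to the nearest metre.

P1: E 545514 m, N 7600785 m; P2: E 555740 m, N 7645247 m; P3: E 556060 m, N 7555974 m

UTM zone 43N: λ₀ = 75°, k₀ = 0.9996.
P1 (68.5158°, 76.1136°) → (545513.506, 7600784.796) m.
P2 (68.9126°, 76.3883°) → (555740.331, 7645246.818) m.
P3 (68.1121°, 76.3476°) → (556059.756, 7555974.312) m.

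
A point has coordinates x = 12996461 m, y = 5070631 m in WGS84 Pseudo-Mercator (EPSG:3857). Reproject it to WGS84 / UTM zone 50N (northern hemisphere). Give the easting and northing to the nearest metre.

E 479033 m, N 4582526 m

Web Mercator inverse (R = 6378137 m) → φ = 41.39399711°, λ = 116.74919556°.
UTM 50N forward: E = 479033.059 m, N = 4582526.324 m.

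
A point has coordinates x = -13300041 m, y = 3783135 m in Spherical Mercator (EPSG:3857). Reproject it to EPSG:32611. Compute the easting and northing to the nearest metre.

E 266452 m, N 3559849 m

Web Mercator inverse (R = 6378137 m) → φ = 32.15090048°, λ = -119.47630110°.
UTM 11N forward: E = 266452.247 m, N = 3559848.824 m.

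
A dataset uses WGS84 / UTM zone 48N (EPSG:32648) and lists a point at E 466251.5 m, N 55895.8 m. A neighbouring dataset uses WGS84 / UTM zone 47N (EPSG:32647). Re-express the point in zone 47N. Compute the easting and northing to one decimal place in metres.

E 1134929.5 m, N 56174.3 m

UTM 48N → geographic: φ = 0.50569957°, λ = 104.69670044°.
UTM 47N (λ₀ = 99°) forward: E = 1134929.487 m, N = 56174.300 m.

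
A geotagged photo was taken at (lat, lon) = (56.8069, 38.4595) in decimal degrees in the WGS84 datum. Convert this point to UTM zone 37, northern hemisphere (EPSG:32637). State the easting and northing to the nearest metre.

E 466996 m, N 6296022 m

Zone 37 central meridian λ₀ = 6×37 − 183 = 39°; Δλ = -0.5405°.
Transverse Mercator on WGS84 with k₀ = 0.9996 gives E = 466996.098 m, N = 6296021.536 m.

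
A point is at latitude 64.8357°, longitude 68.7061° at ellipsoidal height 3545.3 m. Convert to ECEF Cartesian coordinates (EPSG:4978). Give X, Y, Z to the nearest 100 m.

WGS84: a = 6378137 m, e² = 0.006694380; N(φ) = a/√(1−e²sin²φ) = 6395698.054 m.
X = (N+h)·cosφ·cosλ = 988157.387 m; Y = (N+h)·cosφ·sinλ = 2535290.151 m; Z = (N(1−e²)+h)·sinφ = 5753153.337 m.

X 988200 m, Y 2535300 m, Z 5753200 m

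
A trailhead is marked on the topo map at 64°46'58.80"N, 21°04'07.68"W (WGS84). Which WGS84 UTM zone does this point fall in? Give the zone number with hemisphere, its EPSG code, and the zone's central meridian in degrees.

UTM zone = ⌊(λ + 180)/6⌋ + 1; -21.0688° ∈ [-24°, -18°) → zone 27.
Hemisphere: N (φ ≥ 0).
Central meridian λ₀ = 6×27 − 183 = -21°.
EPSG code: 32627.

Zone 27N (EPSG:32627), central meridian -21°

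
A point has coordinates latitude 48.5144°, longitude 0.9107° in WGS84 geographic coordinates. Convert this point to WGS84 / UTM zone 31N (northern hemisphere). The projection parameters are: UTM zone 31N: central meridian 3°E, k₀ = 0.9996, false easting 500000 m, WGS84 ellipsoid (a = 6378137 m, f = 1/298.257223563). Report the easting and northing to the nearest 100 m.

E 345700 m, N 5375600 m

Zone 31 central meridian λ₀ = 6×31 − 183 = 3°; Δλ = -2.0893°.
Transverse Mercator on WGS84 with k₀ = 0.9996 gives E = 345707.410 m, N = 5375584.054 m.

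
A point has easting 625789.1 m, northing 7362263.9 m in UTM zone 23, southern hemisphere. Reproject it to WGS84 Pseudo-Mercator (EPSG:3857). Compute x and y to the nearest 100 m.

Unproject from UTM 23S (λ₀ = -45°) → φ = -23.84610036°, λ = -43.76479977°.
Web Mercator (R = 6378137 m): x = -4871875.225 m, y = -2734665.951 m.

x -4871900 m, y -2734700 m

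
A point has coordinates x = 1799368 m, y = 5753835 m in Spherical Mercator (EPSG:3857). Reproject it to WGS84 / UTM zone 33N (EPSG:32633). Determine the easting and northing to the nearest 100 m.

Web Mercator inverse (R = 6378137 m) → φ = 45.83429797°, λ = 16.16399776°.
UTM 33N forward: E = 590399.538 m, N = 5076295.867 m.

E 590400 m, N 5076300 m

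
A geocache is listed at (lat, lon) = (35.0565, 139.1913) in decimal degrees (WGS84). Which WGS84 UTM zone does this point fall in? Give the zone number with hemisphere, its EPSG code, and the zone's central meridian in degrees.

UTM zone = ⌊(λ + 180)/6⌋ + 1; 139.1913° ∈ [138°, 144°) → zone 54.
Hemisphere: N (φ ≥ 0).
Central meridian λ₀ = 6×54 − 183 = 141°.
EPSG code: 32654.

Zone 54N (EPSG:32654), central meridian 141°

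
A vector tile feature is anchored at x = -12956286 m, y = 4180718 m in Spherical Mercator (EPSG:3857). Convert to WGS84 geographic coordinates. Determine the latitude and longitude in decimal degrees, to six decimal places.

R = 6378137 m. λ = x/R = -116.38829739°.
φ = 2·arctan(exp(y/R)) − 90° = 2·arctan(1.92606) − 90° = 35.12380130°.

lat 35.123801°, lon -116.388297°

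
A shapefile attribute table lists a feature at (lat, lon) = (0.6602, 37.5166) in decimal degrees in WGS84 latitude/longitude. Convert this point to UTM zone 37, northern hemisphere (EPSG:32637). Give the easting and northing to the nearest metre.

Zone 37 central meridian λ₀ = 6×37 − 183 = 39°; Δλ = -1.4834°.
Transverse Mercator on WGS84 with k₀ = 0.9996 gives E = 334927.043 m, N = 72996.595 m.

E 334927 m, N 72997 m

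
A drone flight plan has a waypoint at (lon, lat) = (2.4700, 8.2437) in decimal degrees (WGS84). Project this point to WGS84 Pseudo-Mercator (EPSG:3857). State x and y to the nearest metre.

Web Mercator is spherical with R = a = 6378137 m.
x = R·λ = 6378137 × 0.043109633 = 274959.142 m.
y = R·ln tan(π/4 + φ/2) = 6378137 × 0.144378710 = 920867.193 m.

x 274959 m, y 920867 m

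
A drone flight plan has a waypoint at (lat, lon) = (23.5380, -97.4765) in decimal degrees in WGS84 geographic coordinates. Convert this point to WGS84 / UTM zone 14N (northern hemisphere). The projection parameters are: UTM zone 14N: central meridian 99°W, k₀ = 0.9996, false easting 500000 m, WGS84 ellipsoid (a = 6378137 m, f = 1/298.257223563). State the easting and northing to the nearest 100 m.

Zone 14 central meridian λ₀ = 6×14 − 183 = -99°; Δλ = +1.5235°.
Transverse Mercator on WGS84 with k₀ = 0.9996 gives E = 655517.551 m, N = 2603904.091 m.

E 655500 m, N 2603900 m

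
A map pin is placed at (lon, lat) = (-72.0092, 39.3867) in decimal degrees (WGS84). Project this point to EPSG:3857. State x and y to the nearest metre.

Web Mercator is spherical with R = a = 6378137 m.
x = R·λ = 6378137 × -1.256797632 = -8016027.476 m.
y = R·ln tan(π/4 + φ/2) = 6378137 × 0.748998552 = 4777215.375 m.

x -8016027 m, y 4777215 m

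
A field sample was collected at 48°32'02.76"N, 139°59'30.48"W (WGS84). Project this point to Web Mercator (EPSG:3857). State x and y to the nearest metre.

Web Mercator is spherical with R = a = 6378137 m.
x = R·λ = 6378137 × -2.443317836 = -15583815.891 m.
y = R·ln tan(π/4 + φ/2) = 6378137 × 0.971470902 = 6196174.502 m.

x -15583816 m, y 6196175 m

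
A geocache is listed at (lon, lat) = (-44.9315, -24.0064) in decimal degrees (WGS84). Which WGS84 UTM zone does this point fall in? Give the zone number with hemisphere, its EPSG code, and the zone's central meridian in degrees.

Zone 23S (EPSG:32723), central meridian -45°

UTM zone = ⌊(λ + 180)/6⌋ + 1; -44.9315° ∈ [-48°, -42°) → zone 23.
Hemisphere: S (φ < 0).
Central meridian λ₀ = 6×23 − 183 = -45°.
EPSG code: 32723.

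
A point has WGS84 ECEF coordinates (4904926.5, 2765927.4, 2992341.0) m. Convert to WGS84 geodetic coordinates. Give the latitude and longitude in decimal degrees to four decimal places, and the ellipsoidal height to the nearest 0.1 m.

lat 28.1459°, lon 29.4190°, h 3326.6 m

λ = atan2(Y, X) = 29.41899996°; p = √(X²+Y²) = 5631044.2 m.
Bowring's method on WGS84 (a = 6378137 m, b = 6356752.314 m) gives φ = 28.14590051°, h = 3326.587 m.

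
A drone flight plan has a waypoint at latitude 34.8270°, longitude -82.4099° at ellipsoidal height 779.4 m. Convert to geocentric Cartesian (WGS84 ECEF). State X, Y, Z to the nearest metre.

WGS84: a = 6378137 m, e² = 0.006694380; N(φ) = a/√(1−e²sin²φ) = 6385111.469 m.
X = (N+h)·cosφ·cosλ = 692396.956 m; Y = (N+h)·cosφ·sinλ = -5196122.344 m; Z = (N(1−e²)+h)·sinφ = 3622573.899 m.

X 692397 m, Y -5196122 m, Z 3622574 m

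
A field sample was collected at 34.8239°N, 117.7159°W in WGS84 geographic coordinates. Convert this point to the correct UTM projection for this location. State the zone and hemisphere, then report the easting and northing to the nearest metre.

Longitude -117.7159° lies in the 6° band [-120°, -114°), giving zone 11; latitude is north of the equator, so 11N.
Zone 11 central meridian λ₀ = 6×11 − 183 = -117°; Δλ = -0.7159°.
Transverse Mercator on WGS84 with k₀ = 0.9996 gives E = 434532.695 m, N = 3853748.097 m.

Zone 11N: E 434533 m, N 3853748 m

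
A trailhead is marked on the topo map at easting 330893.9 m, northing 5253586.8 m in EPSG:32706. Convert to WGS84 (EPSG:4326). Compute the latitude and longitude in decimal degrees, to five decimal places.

Zone 6S: λ₀ = -147°, k₀ = 0.9996, false easting 500000 m, false northing 10000000 m.
Meridian distance M = (N − FN)/k₀ = -4748312.5 m.
Inverse transverse Mercator on WGS84 gives φ = -42.85160035°, λ = -149.06970033°.

lat -42.85160°, lon -149.06970°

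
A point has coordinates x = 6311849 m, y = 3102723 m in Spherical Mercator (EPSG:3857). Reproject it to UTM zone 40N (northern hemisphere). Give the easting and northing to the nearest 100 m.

Web Mercator inverse (R = 6378137 m) → φ = 26.83380356°, λ = 56.70030428°.
UTM 40N forward: E = 470221.964 m, N = 2968062.830 m.

E 470200 m, N 2968100 m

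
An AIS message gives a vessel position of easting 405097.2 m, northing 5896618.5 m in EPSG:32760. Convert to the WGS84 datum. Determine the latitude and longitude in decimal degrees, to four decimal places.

Zone 60S: λ₀ = 177°, k₀ = 0.9996, false easting 500000 m, false northing 10000000 m.
Meridian distance M = (N − FN)/k₀ = -4105023.5 m.
Inverse transverse Mercator on WGS84 gives φ = -37.07189958°, λ = 175.93240054°.

lat -37.0719°, lon 175.9324°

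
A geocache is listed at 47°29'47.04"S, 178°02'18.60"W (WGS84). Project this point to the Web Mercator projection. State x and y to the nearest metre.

Web Mercator is spherical with R = a = 6378137 m.
x = R·λ = 6378137 × -3.107358020 = -19819155.162 m.
y = R·ln tan(π/4 + φ/2) = 6378137 × -0.944394728 = -6023478.954 m.

x -19819155 m, y -6023479 m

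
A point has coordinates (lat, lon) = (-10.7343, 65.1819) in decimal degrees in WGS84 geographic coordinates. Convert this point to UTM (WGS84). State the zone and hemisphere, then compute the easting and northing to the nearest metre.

Longitude 65.1819° lies in the 6° band [60°, 66°), giving zone 41; latitude is south of the equator, so 41S.
Zone 41 central meridian λ₀ = 6×41 − 183 = 63°; Δλ = +2.1819°.
Transverse Mercator on WGS84 with k₀ = 0.9996 gives E = 738624.104 m, N = 8812552.321 m.

Zone 41S: E 738624 m, N 8812552 m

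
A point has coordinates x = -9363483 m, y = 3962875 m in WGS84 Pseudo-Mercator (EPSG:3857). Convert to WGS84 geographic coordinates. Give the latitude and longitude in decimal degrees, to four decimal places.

R = 6378137 m. λ = x/R = -84.11359891°.
φ = 2·arctan(exp(y/R)) − 90° = 2·arctan(1.86139) − 90° = 33.50760132°.

lat 33.5076°, lon -84.1136°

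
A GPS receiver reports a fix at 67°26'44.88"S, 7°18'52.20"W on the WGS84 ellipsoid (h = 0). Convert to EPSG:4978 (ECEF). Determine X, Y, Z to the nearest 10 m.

WGS84: a = 6378137 m, e² = 0.006694380; N(φ) = a/√(1−e²sin²φ) = 6396423.420 m.
X = (N+h)·cosφ·cosλ = 2433429.297 m; Y = (N+h)·cosφ·sinλ = -312355.443 m; Z = (N(1−e²)+h)·sinφ = -5867661.404 m.

X 2433430 m, Y -312360 m, Z -5867660 m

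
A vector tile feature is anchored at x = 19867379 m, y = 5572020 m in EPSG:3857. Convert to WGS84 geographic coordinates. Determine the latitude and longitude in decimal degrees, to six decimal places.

lat 44.684701°, lon 178.471702°

R = 6378137 m. λ = x/R = 178.47170211°.
φ = 2·arctan(exp(y/R)) − 90° = 2·arctan(2.39555) − 90° = 44.68470138°.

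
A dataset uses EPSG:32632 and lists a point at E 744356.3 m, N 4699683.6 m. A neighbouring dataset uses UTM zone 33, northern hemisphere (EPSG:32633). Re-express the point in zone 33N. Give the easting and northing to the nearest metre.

UTM 32N → geographic: φ = 42.41100008°, λ = 11.96959954°.
UTM 33N (λ₀ = 15°) forward: E = 250640.217 m, N = 4699860.455 m.

E 250640 m, N 4699860 m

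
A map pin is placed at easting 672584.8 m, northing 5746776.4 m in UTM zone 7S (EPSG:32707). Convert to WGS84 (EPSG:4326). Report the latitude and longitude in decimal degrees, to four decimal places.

Zone 7S: λ₀ = -141°, k₀ = 0.9996, false easting 500000 m, false northing 10000000 m.
Meridian distance M = (N − FN)/k₀ = -4254925.6 m.
Inverse transverse Mercator on WGS84 gives φ = -38.41060008°, λ = -139.02329955°.

lat -38.4106°, lon -139.0233°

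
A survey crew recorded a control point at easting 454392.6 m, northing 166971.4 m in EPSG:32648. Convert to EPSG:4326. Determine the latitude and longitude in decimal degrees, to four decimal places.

lat 1.5106°, lon 104.5900°

Zone 48N: λ₀ = 105°, k₀ = 0.9996, false easting 500000 m.
Meridian distance M = (N − FN)/k₀ = 167038.2 m.
Inverse transverse Mercator on WGS84 gives φ = 1.51060020°, λ = 104.58999979°.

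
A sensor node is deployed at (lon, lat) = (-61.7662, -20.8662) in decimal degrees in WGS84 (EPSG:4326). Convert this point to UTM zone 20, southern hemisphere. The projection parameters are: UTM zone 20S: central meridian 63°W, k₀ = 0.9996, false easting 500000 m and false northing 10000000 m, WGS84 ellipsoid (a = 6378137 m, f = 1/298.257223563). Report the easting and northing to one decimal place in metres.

Zone 20 central meridian λ₀ = 6×20 − 183 = -63°; Δλ = +1.2338°.
Transverse Mercator on WGS84 with k₀ = 0.9996 gives E = 628348.749 m, N = 7692167.983 m.

E 628348.7 m, N 7692168.0 m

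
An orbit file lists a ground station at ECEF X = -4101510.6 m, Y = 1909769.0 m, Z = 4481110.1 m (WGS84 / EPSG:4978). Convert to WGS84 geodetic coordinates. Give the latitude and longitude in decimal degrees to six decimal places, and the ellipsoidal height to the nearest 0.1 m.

λ = atan2(Y, X) = 155.03210003°; p = √(X²+Y²) = 4524335.0 m.
Bowring's method on WGS84 (a = 6378137 m, b = 6356752.314 m) gives φ = 44.91740003°, h = 364.252 m.

lat 44.917400°, lon 155.032100°, h 364.3 m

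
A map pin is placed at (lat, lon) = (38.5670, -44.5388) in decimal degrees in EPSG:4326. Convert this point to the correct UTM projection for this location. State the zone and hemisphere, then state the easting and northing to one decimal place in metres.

Longitude -44.5388° lies in the 6° band [-48°, -42°), giving zone 23; latitude is north of the equator, so 23N.
Zone 23 central meridian λ₀ = 6×23 − 183 = -45°; Δλ = +0.4612°.
Transverse Mercator on WGS84 with k₀ = 0.9996 gives E = 540178.476 m, N = 4268828.708 m.

Zone 23N: E 540178.5 m, N 4268828.7 m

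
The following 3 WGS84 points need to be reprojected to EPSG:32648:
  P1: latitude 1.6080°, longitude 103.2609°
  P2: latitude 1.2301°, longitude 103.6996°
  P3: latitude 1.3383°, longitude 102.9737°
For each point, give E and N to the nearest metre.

UTM zone 48N: λ₀ = 105°, k₀ = 0.9996.
P1 (1.6080°, 103.2609°) → (306527.545, 177815.196) m.
P2 (1.2301°, 103.6996°) → (355318.668, 135998.471) m.
P3 (1.3383°, 102.9737°) → (274537.367, 148015.775) m.

P1: E 306528 m, N 177815 m; P2: E 355319 m, N 135998 m; P3: E 274537 m, N 148016 m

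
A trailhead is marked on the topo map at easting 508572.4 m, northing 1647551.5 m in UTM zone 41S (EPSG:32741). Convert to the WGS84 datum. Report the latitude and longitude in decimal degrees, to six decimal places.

Zone 41S: λ₀ = 63°, k₀ = 0.9996, false easting 500000 m, false northing 10000000 m.
Meridian distance M = (N − FN)/k₀ = -8355790.8 m.
Inverse transverse Mercator on WGS84 gives φ = -75.25830028°, λ = 63.30180068°.

lat -75.258300°, lon 63.301801°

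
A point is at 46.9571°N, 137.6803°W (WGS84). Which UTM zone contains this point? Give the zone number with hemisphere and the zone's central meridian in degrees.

Zone 8N, central meridian -135°

UTM zone = ⌊(λ + 180)/6⌋ + 1; -137.6803° ∈ [-138°, -132°) → zone 8.
Hemisphere: N (φ ≥ 0).
Central meridian λ₀ = 6×8 − 183 = -135°.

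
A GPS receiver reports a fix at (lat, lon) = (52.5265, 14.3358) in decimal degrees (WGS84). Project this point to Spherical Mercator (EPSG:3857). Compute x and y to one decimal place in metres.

x 1595854.0 m, y 6895889.0 m

Web Mercator is spherical with R = a = 6378137 m.
x = R·λ = 6378137 × 0.250206911 = 1595853.956 m.
y = R·ln tan(π/4 + φ/2) = 6378137 × 1.081176060 = 6895889.035 m.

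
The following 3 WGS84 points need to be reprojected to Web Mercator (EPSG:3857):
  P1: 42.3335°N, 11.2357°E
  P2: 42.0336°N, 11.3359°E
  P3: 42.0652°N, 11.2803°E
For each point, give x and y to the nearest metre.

P1: x 1250752 m, y 5211068 m; P2: x 1261907 m, y 5166014 m; P3: x 1255717 m, y 5170751 m

Web Mercator: x = R·λ, y = R·ln tan(π/4+φ/2), R = 6378137 m.
P1 (42.3335°, 11.2357°) → (1250752.403, 5211067.780) m.
P2 (42.0336°, 11.3359°) → (1261906.616, 5166013.891) m.
P3 (42.0652°, 11.2803°) → (1255717.252, 5170751.097) m.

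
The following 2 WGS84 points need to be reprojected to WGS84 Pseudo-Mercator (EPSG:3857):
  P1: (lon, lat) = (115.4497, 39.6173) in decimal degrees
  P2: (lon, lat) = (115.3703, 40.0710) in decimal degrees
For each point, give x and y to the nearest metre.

P1: x 12851802 m, y 4810484 m; P2: x 12842963 m, y 4876265 m

Web Mercator: x = R·λ, y = R·ln tan(π/4+φ/2), R = 6378137 m.
P1 (39.6173°, 115.4497°) → (12851801.816, 4810484.214) m.
P2 (40.0710°, 115.3703°) → (12842963.049, 4876265.176) m.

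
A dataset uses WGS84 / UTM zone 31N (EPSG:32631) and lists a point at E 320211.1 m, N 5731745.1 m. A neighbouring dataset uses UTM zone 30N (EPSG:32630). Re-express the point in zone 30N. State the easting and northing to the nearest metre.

UTM 31N → geographic: φ = 51.70780034°, λ = 0.39780021°.
UTM 30N (λ₀ = -3°) forward: E = 734744.630 m, N = 5734005.618 m.

E 734745 m, N 5734006 m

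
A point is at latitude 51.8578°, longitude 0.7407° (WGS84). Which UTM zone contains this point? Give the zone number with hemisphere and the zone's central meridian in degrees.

UTM zone = ⌊(λ + 180)/6⌋ + 1; 0.7407° ∈ [0°, 6°) → zone 31.
Hemisphere: N (φ ≥ 0).
Central meridian λ₀ = 6×31 − 183 = 3°.

Zone 31N, central meridian 3°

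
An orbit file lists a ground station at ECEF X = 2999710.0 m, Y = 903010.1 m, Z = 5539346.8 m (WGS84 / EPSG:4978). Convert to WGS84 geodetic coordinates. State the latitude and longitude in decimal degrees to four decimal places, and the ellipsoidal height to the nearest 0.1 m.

λ = atan2(Y, X) = 16.75350033°; p = √(X²+Y²) = 3132680.5 m.
Bowring's method on WGS84 (a = 6378137 m, b = 6356752.314 m) gives φ = 60.67499989°, h = 1893.232 m.

lat 60.6750°, lon 16.7535°, h 1893.2 m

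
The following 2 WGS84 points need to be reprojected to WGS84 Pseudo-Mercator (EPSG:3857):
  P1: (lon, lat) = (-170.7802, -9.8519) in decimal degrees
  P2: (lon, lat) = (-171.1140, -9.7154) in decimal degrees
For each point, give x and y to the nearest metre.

P1: x -19011165 m, y -1102153 m; P2: x -19048323 m, y -1086734 m

Web Mercator: x = R·λ, y = R·ln tan(π/4+φ/2), R = 6378137 m.
P1 (-9.8519°, -170.7802°) → (-19011164.902, -1102153.024) m.
P2 (-9.7154°, -171.1140°) → (-19048323.348, -1086733.657) m.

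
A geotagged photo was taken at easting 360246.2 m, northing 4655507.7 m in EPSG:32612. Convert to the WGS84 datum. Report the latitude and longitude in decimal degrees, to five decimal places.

lat 42.03920°, lon -112.68850°

Zone 12N: λ₀ = -111°, k₀ = 0.9996, false easting 500000 m.
Meridian distance M = (N − FN)/k₀ = 4657370.6 m.
Inverse transverse Mercator on WGS84 gives φ = 42.03919959°, λ = -112.68849972°.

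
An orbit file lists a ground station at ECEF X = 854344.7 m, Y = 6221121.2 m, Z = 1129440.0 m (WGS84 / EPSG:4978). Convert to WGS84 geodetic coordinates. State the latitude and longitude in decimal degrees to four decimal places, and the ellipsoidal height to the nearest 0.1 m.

lat 10.2635°, lon 82.1805°, h 2809.8 m

λ = atan2(Y, X) = 82.18050020°; p = √(X²+Y²) = 6279510.6 m.
Bowring's method on WGS84 (a = 6378137 m, b = 6356752.314 m) gives φ = 10.26349965°, h = 2809.786 m.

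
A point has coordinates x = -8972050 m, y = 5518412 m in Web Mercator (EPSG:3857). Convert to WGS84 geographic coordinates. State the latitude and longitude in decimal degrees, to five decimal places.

lat 44.34130°, lon -80.59730°

R = 6378137 m. λ = x/R = -80.59729645°.
φ = 2·arctan(exp(y/R)) − 90° = 2·arctan(2.37550) − 90° = 44.34130028°.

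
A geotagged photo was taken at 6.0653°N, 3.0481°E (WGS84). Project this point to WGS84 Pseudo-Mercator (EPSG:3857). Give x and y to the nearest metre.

x 339313 m, y 676451 m

Web Mercator is spherical with R = a = 6378137 m.
x = R·λ = 6378137 × 0.053199381 = 339312.940 m.
y = R·ln tan(π/4 + φ/2) = 6378137 × 0.106057725 = 676450.700 m.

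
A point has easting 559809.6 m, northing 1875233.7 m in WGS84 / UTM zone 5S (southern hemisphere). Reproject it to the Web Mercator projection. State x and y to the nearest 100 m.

Unproject from UTM 5S (λ₀ = -153°) → φ = -73.20939978°, λ = -151.14480043°.
Web Mercator (R = 6378137 m): x = -16825362.220 m, y = -12203686.689 m.

x -16825400 m, y -12203700 m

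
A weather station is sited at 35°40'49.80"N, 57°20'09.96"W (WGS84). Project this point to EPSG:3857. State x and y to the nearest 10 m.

x -6382630 m, y 4256750 m

Web Mercator is spherical with R = a = 6378137 m.
x = R·λ = 6378137 × -1.000703725 = -6382625.456 m.
y = R·ln tan(π/4 + φ/2) = 6378137 × 0.667396648 = 4256747.254 m.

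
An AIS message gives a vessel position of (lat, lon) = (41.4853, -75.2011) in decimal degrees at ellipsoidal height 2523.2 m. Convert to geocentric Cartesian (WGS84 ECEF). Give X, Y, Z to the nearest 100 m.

WGS84: a = 6378137 m, e² = 0.006694380; N(φ) = a/√(1−e²sin²φ) = 6387525.788 m.
X = (N+h)·cosφ·cosλ = 1222717.197 m; Y = (N+h)·cosφ·sinλ = -4628158.620 m; Z = (N(1−e²)+h)·sinφ = 4204620.788 m.

X 1222700 m, Y -4628200 m, Z 4204600 m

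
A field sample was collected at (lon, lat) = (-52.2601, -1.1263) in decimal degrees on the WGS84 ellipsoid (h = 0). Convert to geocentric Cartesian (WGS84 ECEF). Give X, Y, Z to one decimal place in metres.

WGS84: a = 6378137 m, e² = 0.006694380; N(φ) = a/√(1−e²sin²φ) = 6378145.249 m.
X = (N+h)·cosφ·cosλ = 3903167.422 m; Y = (N+h)·cosφ·sinλ = -5042846.710 m; Z = (N(1−e²)+h)·sinφ = -124531.947 m.

X 3903167.4 m, Y -5042846.7 m, Z -124531.9 m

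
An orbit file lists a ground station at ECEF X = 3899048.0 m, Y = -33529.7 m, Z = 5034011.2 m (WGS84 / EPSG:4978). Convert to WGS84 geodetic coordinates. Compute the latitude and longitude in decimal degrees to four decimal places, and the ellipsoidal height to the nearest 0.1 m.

λ = atan2(Y, X) = -0.49270051°; p = √(X²+Y²) = 3899192.2 m.
Bowring's method on WGS84 (a = 6378137 m, b = 6356752.314 m) gives φ = 52.42579947°, h = 2747.089 m.

lat 52.4258°, lon -0.4927°, h 2747.1 m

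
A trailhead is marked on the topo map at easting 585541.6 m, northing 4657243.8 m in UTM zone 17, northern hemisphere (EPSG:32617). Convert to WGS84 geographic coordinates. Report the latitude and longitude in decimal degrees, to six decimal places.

lat 42.062600°, lon -79.966101°

Zone 17N: λ₀ = -81°, k₀ = 0.9996, false easting 500000 m.
Meridian distance M = (N − FN)/k₀ = 4659107.4 m.
Inverse transverse Mercator on WGS84 gives φ = 42.06260038°, λ = -79.96610059°.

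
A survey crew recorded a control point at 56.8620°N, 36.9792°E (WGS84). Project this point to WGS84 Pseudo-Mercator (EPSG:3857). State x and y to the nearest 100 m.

Web Mercator is spherical with R = a = 6378137 m.
x = R·λ = 6378137 × 0.645408795 = 4116505.714 m.
y = R·ln tan(π/4 + φ/2) = 6378137 × 1.212260699 = 7731964.821 m.

x 4116500 m, y 7732000 m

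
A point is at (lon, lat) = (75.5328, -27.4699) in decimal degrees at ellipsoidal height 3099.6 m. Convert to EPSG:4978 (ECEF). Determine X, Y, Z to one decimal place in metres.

X 1415464.6 m, Y 5486149.8 m, Z -2925941.1 m

WGS84: a = 6378137 m, e² = 0.006694380; N(φ) = a/√(1−e²sin²φ) = 6382684.498 m.
X = (N+h)·cosφ·cosλ = 1415464.601 m; Y = (N+h)·cosφ·sinλ = 5486149.791 m; Z = (N(1−e²)+h)·sinφ = -2925941.125 m.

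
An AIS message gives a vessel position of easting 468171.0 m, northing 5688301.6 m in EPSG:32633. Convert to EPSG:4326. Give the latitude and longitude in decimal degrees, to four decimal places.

Zone 33N: λ₀ = 15°, k₀ = 0.9996, false easting 500000 m.
Meridian distance M = (N − FN)/k₀ = 5690577.8 m.
Inverse transverse Mercator on WGS84 gives φ = 51.34510019°, λ = 14.54299950°.

lat 51.3451°, lon 14.5430°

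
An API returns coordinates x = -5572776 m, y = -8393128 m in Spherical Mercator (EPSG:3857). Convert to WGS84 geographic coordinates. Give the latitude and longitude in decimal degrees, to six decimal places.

R = 6378137 m. λ = x/R = -50.06109856°.
φ = 2·arctan(exp(y/R)) − 90° = 2·arctan(0.26823) − 90° = -59.97029785°.

lat -59.970298°, lon -50.061099°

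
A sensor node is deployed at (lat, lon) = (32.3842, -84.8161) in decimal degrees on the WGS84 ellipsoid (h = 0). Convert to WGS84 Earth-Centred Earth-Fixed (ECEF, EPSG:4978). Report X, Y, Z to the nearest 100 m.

X 487100 m, Y -5369300 m, Z 3396500 m

WGS84: a = 6378137 m, e² = 0.006694380; N(φ) = a/√(1−e²sin²φ) = 6384269.980 m.
X = (N+h)·cosφ·cosλ = 487124.173 m; Y = (N+h)·cosφ·sinλ = -5369308.969 m; Z = (N(1−e²)+h)·sinφ = 3396485.715 m.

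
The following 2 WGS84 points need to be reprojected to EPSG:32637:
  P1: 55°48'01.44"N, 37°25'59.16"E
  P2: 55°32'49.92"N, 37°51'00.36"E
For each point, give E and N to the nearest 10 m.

UTM zone 37N: λ₀ = 39°, k₀ = 0.9996.
P1 (55.8004°, 37.4331°) → (401777.313, 6184975.960) m.
P2 (55.5472°, 37.8501°) → (427448.775, 6156286.405) m.

P1: E 401780 m, N 6184980 m; P2: E 427450 m, N 6156290 m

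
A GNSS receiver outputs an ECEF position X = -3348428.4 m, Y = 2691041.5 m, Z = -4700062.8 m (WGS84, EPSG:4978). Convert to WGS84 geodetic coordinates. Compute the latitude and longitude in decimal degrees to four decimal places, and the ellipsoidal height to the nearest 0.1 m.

lat -47.7648°, lon 141.2121°, h 979.2 m

λ = atan2(Y, X) = 141.21209985°; p = √(X²+Y²) = 4295774.3 m.
Bowring's method on WGS84 (a = 6378137 m, b = 6356752.314 m) gives φ = -47.76480018°, h = 979.232 m.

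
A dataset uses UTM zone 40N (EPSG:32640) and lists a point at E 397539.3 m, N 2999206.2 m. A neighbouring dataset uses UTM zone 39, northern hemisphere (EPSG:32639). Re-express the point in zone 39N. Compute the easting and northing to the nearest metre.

E 992608 m, N 3008530 m

UTM 40N → geographic: φ = 27.11149970°, λ = 55.96629968°.
UTM 39N (λ₀ = 51°) forward: E = 992608.469 m, N = 3008530.262 m.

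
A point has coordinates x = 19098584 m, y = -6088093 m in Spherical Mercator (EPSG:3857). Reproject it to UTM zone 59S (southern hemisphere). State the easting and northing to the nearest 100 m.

E 542300 m, N 4696100 m

Web Mercator inverse (R = 6378137 m) → φ = -47.88710116°, λ = 171.56549912°.
UTM 59S forward: E = 542275.579 m, N = 4696093.122 m.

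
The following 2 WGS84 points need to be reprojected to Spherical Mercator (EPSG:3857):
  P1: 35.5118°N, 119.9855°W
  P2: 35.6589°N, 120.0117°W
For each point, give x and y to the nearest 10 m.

Web Mercator: x = R·λ, y = R·ln tan(π/4+φ/2), R = 6378137 m.
P1 (35.5118°, -119.9855°) → (-13356724.763, 4233652.074) m.
P2 (35.6589°, -120.0117°) → (-13359641.333, 4253787.475) m.

P1: x -13356720 m, y 4233650 m; P2: x -13359640 m, y 4253790 m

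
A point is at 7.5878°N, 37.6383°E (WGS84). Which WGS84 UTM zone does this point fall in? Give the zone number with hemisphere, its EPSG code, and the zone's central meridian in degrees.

UTM zone = ⌊(λ + 180)/6⌋ + 1; 37.6383° ∈ [36°, 42°) → zone 37.
Hemisphere: N (φ ≥ 0).
Central meridian λ₀ = 6×37 − 183 = 39°.
EPSG code: 32637.

Zone 37N (EPSG:32637), central meridian 39°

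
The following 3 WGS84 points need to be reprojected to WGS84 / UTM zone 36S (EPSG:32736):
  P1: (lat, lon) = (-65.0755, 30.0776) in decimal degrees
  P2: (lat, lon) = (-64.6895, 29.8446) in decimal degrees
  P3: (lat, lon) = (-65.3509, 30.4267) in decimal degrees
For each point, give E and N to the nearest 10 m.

P1: E 362620 m, N 2779950 m; P2: E 349530 m, N 2822400 m; P3: E 380270 m, N 2749990 m

UTM zone 36S: λ₀ = 33°, k₀ = 0.9996.
P1 (-65.0755°, 30.0776°) → (362616.884, 2779952.784) m.
P2 (-64.6895°, 29.8446°) → (349525.182, 2822402.278) m.
P3 (-65.3509°, 30.4267°) → (380272.158, 2749993.183) m.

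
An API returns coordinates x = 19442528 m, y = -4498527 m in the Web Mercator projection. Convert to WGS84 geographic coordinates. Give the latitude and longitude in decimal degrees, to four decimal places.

R = 6378137 m. λ = x/R = 174.65520064°.
φ = 2·arctan(exp(y/R)) − 90° = 2·arctan(0.49396) − 90° = -37.42509962°.

lat -37.4251°, lon 174.6552°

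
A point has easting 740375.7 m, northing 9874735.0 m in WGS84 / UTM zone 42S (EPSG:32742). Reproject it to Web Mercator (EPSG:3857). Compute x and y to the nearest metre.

x 7921506 m, y -126078 m

Unproject from UTM 42S (λ₀ = 69°) → φ = -1.13249973°, λ = 71.16010001°.
Web Mercator (R = 6378137 m): x = 7921506.098 m, y = -126077.503 m.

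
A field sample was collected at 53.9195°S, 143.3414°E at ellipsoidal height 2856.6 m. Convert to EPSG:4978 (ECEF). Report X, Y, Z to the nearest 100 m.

X -3021200 m, Y 2248600 m, Z -5133800 m

WGS84: a = 6378137 m, e² = 0.006694380; N(φ) = a/√(1−e²sin²φ) = 6392127.352 m.
X = (N+h)·cosφ·cosλ = -3021226.828 m; Y = (N+h)·cosφ·sinλ = 2248558.998 m; Z = (N(1−e²)+h)·sinφ = -5133780.866 m.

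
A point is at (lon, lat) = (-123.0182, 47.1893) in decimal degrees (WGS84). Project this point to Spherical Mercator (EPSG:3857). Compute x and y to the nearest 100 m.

Web Mercator is spherical with R = a = 6378137 m.
x = R·λ = 6378137 × -2.147072630 = -13694323.382 m.
y = R·ln tan(π/4 + φ/2) = 6378137 × 0.936484678 = 5973027.574 m.

x -13694300 m, y 5973000 m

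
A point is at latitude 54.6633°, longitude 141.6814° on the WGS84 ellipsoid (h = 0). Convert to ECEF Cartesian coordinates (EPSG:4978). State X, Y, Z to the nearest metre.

X -2900757 m, Y 2292409 m, Z 5179795 m

WGS84: a = 6378137 m, e² = 0.006694380; N(φ) = a/√(1−e²sin²φ) = 6392391.790 m.
X = (N+h)·cosφ·cosλ = -2900757.293 m; Y = (N+h)·cosφ·sinλ = 2292409.470 m; Z = (N(1−e²)+h)·sinφ = 5179794.879 m.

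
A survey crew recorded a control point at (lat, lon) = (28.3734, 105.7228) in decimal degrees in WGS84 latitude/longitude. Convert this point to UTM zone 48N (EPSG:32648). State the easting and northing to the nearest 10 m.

Zone 48 central meridian λ₀ = 6×48 − 183 = 105°; Δλ = +0.7228°.
Transverse Mercator on WGS84 with k₀ = 0.9996 gives E = 570822.076 m, N = 3138779.224 m.

E 570820 m, N 3138780 m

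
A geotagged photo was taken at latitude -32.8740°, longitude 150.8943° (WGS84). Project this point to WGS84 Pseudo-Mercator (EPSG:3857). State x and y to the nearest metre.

Web Mercator is spherical with R = a = 6378137 m.
x = R·λ = 6378137 × 2.633602357 = 16797476.640 m.
y = R·ln tan(π/4 + φ/2) = 6378137 × -0.608107271 = -3878591.488 m.

x 16797477 m, y -3878591 m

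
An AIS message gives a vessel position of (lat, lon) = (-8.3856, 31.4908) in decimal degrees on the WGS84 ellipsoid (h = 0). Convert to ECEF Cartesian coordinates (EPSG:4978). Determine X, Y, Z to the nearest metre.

X 5381028 m, Y 3296310 m, Z -923991 m

WGS84: a = 6378137 m, e² = 0.006694380; N(φ) = a/√(1−e²sin²φ) = 6378591.088 m.
X = (N+h)·cosφ·cosλ = 5381027.870 m; Y = (N+h)·cosφ·sinλ = 3296309.738 m; Z = (N(1−e²)+h)·sinφ = -923990.725 m.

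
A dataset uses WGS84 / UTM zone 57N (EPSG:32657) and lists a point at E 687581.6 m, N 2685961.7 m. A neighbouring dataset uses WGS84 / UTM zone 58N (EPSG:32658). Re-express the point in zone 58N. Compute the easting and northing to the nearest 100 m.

UTM 57N → geographic: φ = 24.27540020°, λ = 160.84800019°.
UTM 58N (λ₀ = 165°) forward: E = 78353.251 m, N = 2691006.088 m.

E 78400 m, N 2691000 m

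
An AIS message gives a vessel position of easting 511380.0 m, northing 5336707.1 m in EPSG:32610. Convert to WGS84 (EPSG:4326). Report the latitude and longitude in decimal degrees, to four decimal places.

lat 48.1835°, lon -122.8469°

Zone 10N: λ₀ = -123°, k₀ = 0.9996, false easting 500000 m.
Meridian distance M = (N − FN)/k₀ = 5338842.6 m.
Inverse transverse Mercator on WGS84 gives φ = 48.18349959°, λ = -122.84690015°.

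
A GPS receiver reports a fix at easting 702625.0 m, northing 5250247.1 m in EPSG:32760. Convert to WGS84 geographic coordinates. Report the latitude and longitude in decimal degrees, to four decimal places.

lat -42.8735°, lon 179.4808°

Zone 60S: λ₀ = 177°, k₀ = 0.9996, false easting 500000 m, false northing 10000000 m.
Meridian distance M = (N − FN)/k₀ = -4751653.6 m.
Inverse transverse Mercator on WGS84 gives φ = -42.87349994°, λ = 179.48079952°.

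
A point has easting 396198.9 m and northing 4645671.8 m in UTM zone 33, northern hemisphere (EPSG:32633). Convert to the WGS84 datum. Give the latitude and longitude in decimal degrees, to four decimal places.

lat 41.9562°, lon 13.7475°

Zone 33N: λ₀ = 15°, k₀ = 0.9996, false easting 500000 m.
Meridian distance M = (N − FN)/k₀ = 4647530.8 m.
Inverse transverse Mercator on WGS84 gives φ = 41.95620029°, λ = 13.74749960°.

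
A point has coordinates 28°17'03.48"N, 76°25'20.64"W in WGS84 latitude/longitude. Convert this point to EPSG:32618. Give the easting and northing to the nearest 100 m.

Zone 18 central meridian λ₀ = 6×18 − 183 = -75°; Δλ = -1.4224°.
Transverse Mercator on WGS84 with k₀ = 0.9996 gives E = 360506.862 m, N = 3129516.965 m.

E 360500 m, N 3129500 m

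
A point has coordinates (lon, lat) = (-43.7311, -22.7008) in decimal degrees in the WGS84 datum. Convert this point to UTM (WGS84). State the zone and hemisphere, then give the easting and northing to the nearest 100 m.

Zone 23S: E 630300 m, N 7489000 m

Longitude -43.7311° lies in the 6° band [-48°, -42°), giving zone 23; latitude is south of the equator, so 23S.
Zone 23 central meridian λ₀ = 6×23 − 183 = -45°; Δλ = +1.2689°.
Transverse Mercator on WGS84 with k₀ = 0.9996 gives E = 630331.182 m, N = 7489043.951 m.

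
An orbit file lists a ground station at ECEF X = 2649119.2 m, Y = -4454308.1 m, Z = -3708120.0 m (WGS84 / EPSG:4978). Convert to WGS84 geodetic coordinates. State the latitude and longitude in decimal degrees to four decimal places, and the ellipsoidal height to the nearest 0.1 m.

λ = atan2(Y, X) = -59.25869971°; p = √(X²+Y²) = 5182537.3 m.
Bowring's method on WGS84 (a = 6378137 m, b = 6356752.314 m) gives φ = -35.76609966°, h = 1635.123 m.

lat -35.7661°, lon -59.2587°, h 1635.1 m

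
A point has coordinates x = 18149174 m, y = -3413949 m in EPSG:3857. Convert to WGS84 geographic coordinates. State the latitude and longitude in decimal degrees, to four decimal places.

lat -29.3005°, lon 163.0368°

R = 6378137 m. λ = x/R = 163.03680398°.
φ = 2·arctan(exp(y/R)) − 90° = 2·arctan(0.58552) − 90° = -29.30050132°.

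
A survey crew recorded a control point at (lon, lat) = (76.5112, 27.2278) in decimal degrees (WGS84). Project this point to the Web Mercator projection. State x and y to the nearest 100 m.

x 8517200 m, y 3152000 m

Web Mercator is spherical with R = a = 6378137 m.
x = R·λ = 6378137 × 1.335372355 = 8517187.824 m.
y = R·ln tan(π/4 + φ/2) = 6378137 × 0.494182124 = 3151961.291 m.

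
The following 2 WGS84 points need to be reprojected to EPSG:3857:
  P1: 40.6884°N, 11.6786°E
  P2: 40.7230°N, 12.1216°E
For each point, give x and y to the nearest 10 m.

P1: x 1300060 m, y 4966490 m; P2: x 1349370 m, y 4971570 m

Web Mercator: x = R·λ, y = R·ln tan(π/4+φ/2), R = 6378137 m.
P1 (40.6884°, 11.6786°) → (1300055.805, 4966488.810) m.
P2 (40.7230°, 12.1216°) → (1349370.340, 4971569.683) m.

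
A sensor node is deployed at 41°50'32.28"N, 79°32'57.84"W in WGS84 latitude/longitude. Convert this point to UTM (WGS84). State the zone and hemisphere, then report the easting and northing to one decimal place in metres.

Zone 17N: E 620432.8 m, N 4633284.3 m

Longitude -79.5494° lies in the 6° band [-84°, -78°), giving zone 17; latitude is north of the equator, so 17N.
Zone 17 central meridian λ₀ = 6×17 − 183 = -81°; Δλ = +1.4506°.
Transverse Mercator on WGS84 with k₀ = 0.9996 gives E = 620432.847 m, N = 4633284.328 m.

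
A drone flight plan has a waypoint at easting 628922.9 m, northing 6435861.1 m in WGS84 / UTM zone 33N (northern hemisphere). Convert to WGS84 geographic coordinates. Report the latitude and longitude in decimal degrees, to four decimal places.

lat 58.0455°, lon 17.1841°

Zone 33N: λ₀ = 15°, k₀ = 0.9996, false easting 500000 m.
Meridian distance M = (N − FN)/k₀ = 6438436.5 m.
Inverse transverse Mercator on WGS84 gives φ = 58.04549973°, λ = 17.18409999°.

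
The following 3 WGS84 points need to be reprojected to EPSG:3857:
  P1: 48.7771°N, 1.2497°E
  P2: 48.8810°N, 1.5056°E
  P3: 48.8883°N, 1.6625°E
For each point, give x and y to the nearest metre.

P1: x 139116 m, y 6237124 m; P2: x 167603 m, y 6254694 m; P3: x 185069 m, y 6255929 m

Web Mercator: x = R·λ, y = R·ln tan(π/4+φ/2), R = 6378137 m.
P1 (48.7771°, 1.2497°) → (139115.968, 6237124.213) m.
P2 (48.8810°, 1.5056°) → (167602.625, 6254693.653) m.
P3 (48.8883°, 1.6625°) → (185068.653, 6255929.450) m.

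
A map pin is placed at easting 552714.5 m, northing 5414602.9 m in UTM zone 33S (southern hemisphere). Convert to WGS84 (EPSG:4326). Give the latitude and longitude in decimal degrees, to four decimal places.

Zone 33S: λ₀ = 15°, k₀ = 0.9996, false easting 500000 m, false northing 10000000 m.
Meridian distance M = (N − FN)/k₀ = -4587232.0 m.
Inverse transverse Mercator on WGS84 gives φ = -41.41840002°, λ = 15.63080018°.

lat -41.4184°, lon 15.6308°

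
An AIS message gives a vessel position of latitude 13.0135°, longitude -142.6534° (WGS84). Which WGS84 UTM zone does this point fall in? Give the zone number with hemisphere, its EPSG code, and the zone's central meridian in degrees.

Zone 7N (EPSG:32607), central meridian -141°

UTM zone = ⌊(λ + 180)/6⌋ + 1; -142.6534° ∈ [-144°, -138°) → zone 7.
Hemisphere: N (φ ≥ 0).
Central meridian λ₀ = 6×7 − 183 = -141°.
EPSG code: 32607.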